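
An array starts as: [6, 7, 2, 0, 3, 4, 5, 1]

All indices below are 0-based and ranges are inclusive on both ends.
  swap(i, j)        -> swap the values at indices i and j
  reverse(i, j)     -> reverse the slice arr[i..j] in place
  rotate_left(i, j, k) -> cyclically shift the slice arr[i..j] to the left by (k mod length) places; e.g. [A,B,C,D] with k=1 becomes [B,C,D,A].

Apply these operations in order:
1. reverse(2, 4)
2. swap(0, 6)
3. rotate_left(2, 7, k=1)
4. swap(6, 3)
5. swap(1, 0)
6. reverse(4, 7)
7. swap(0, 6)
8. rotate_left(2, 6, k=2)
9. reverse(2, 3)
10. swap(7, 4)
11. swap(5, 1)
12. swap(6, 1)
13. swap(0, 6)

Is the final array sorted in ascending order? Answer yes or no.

After 1 (reverse(2, 4)): [6, 7, 3, 0, 2, 4, 5, 1]
After 2 (swap(0, 6)): [5, 7, 3, 0, 2, 4, 6, 1]
After 3 (rotate_left(2, 7, k=1)): [5, 7, 0, 2, 4, 6, 1, 3]
After 4 (swap(6, 3)): [5, 7, 0, 1, 4, 6, 2, 3]
After 5 (swap(1, 0)): [7, 5, 0, 1, 4, 6, 2, 3]
After 6 (reverse(4, 7)): [7, 5, 0, 1, 3, 2, 6, 4]
After 7 (swap(0, 6)): [6, 5, 0, 1, 3, 2, 7, 4]
After 8 (rotate_left(2, 6, k=2)): [6, 5, 3, 2, 7, 0, 1, 4]
After 9 (reverse(2, 3)): [6, 5, 2, 3, 7, 0, 1, 4]
After 10 (swap(7, 4)): [6, 5, 2, 3, 4, 0, 1, 7]
After 11 (swap(5, 1)): [6, 0, 2, 3, 4, 5, 1, 7]
After 12 (swap(6, 1)): [6, 1, 2, 3, 4, 5, 0, 7]
After 13 (swap(0, 6)): [0, 1, 2, 3, 4, 5, 6, 7]

Answer: yes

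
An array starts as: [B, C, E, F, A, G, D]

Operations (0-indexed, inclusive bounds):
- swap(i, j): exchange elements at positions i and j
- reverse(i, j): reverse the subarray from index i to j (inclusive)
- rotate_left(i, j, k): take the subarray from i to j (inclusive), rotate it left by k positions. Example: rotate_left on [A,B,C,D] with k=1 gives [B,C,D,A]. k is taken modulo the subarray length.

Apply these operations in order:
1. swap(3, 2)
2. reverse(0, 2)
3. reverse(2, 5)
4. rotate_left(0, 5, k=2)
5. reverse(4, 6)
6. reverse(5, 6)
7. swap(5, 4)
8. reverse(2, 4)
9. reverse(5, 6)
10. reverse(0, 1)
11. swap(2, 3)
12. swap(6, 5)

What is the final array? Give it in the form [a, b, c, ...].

Answer: [A, G, B, F, E, D, C]

Derivation:
After 1 (swap(3, 2)): [B, C, F, E, A, G, D]
After 2 (reverse(0, 2)): [F, C, B, E, A, G, D]
After 3 (reverse(2, 5)): [F, C, G, A, E, B, D]
After 4 (rotate_left(0, 5, k=2)): [G, A, E, B, F, C, D]
After 5 (reverse(4, 6)): [G, A, E, B, D, C, F]
After 6 (reverse(5, 6)): [G, A, E, B, D, F, C]
After 7 (swap(5, 4)): [G, A, E, B, F, D, C]
After 8 (reverse(2, 4)): [G, A, F, B, E, D, C]
After 9 (reverse(5, 6)): [G, A, F, B, E, C, D]
After 10 (reverse(0, 1)): [A, G, F, B, E, C, D]
After 11 (swap(2, 3)): [A, G, B, F, E, C, D]
After 12 (swap(6, 5)): [A, G, B, F, E, D, C]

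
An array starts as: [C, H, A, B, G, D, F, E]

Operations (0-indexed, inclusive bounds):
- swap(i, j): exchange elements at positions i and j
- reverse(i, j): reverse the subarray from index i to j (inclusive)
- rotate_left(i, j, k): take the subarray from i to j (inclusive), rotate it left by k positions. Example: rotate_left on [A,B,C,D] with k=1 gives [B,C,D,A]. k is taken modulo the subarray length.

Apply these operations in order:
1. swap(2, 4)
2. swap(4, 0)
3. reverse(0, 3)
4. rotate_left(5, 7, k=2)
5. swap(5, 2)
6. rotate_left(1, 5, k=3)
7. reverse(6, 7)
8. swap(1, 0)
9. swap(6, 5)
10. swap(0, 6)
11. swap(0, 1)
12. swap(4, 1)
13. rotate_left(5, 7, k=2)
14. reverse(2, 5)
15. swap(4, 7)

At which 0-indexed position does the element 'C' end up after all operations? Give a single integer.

After 1 (swap(2, 4)): [C, H, G, B, A, D, F, E]
After 2 (swap(4, 0)): [A, H, G, B, C, D, F, E]
After 3 (reverse(0, 3)): [B, G, H, A, C, D, F, E]
After 4 (rotate_left(5, 7, k=2)): [B, G, H, A, C, E, D, F]
After 5 (swap(5, 2)): [B, G, E, A, C, H, D, F]
After 6 (rotate_left(1, 5, k=3)): [B, C, H, G, E, A, D, F]
After 7 (reverse(6, 7)): [B, C, H, G, E, A, F, D]
After 8 (swap(1, 0)): [C, B, H, G, E, A, F, D]
After 9 (swap(6, 5)): [C, B, H, G, E, F, A, D]
After 10 (swap(0, 6)): [A, B, H, G, E, F, C, D]
After 11 (swap(0, 1)): [B, A, H, G, E, F, C, D]
After 12 (swap(4, 1)): [B, E, H, G, A, F, C, D]
After 13 (rotate_left(5, 7, k=2)): [B, E, H, G, A, D, F, C]
After 14 (reverse(2, 5)): [B, E, D, A, G, H, F, C]
After 15 (swap(4, 7)): [B, E, D, A, C, H, F, G]

Answer: 4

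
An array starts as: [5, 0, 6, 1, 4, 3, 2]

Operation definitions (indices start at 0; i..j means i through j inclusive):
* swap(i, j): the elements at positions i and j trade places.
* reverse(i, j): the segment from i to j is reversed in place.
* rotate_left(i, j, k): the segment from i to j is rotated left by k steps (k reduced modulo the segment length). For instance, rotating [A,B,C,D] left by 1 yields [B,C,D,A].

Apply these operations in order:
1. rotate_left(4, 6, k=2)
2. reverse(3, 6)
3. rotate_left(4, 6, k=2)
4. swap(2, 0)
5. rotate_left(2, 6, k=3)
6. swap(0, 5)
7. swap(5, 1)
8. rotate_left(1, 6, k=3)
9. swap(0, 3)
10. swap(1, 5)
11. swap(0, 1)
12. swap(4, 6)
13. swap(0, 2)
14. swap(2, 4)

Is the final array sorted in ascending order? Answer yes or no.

After 1 (rotate_left(4, 6, k=2)): [5, 0, 6, 1, 2, 4, 3]
After 2 (reverse(3, 6)): [5, 0, 6, 3, 4, 2, 1]
After 3 (rotate_left(4, 6, k=2)): [5, 0, 6, 3, 1, 4, 2]
After 4 (swap(2, 0)): [6, 0, 5, 3, 1, 4, 2]
After 5 (rotate_left(2, 6, k=3)): [6, 0, 4, 2, 5, 3, 1]
After 6 (swap(0, 5)): [3, 0, 4, 2, 5, 6, 1]
After 7 (swap(5, 1)): [3, 6, 4, 2, 5, 0, 1]
After 8 (rotate_left(1, 6, k=3)): [3, 5, 0, 1, 6, 4, 2]
After 9 (swap(0, 3)): [1, 5, 0, 3, 6, 4, 2]
After 10 (swap(1, 5)): [1, 4, 0, 3, 6, 5, 2]
After 11 (swap(0, 1)): [4, 1, 0, 3, 6, 5, 2]
After 12 (swap(4, 6)): [4, 1, 0, 3, 2, 5, 6]
After 13 (swap(0, 2)): [0, 1, 4, 3, 2, 5, 6]
After 14 (swap(2, 4)): [0, 1, 2, 3, 4, 5, 6]

Answer: yes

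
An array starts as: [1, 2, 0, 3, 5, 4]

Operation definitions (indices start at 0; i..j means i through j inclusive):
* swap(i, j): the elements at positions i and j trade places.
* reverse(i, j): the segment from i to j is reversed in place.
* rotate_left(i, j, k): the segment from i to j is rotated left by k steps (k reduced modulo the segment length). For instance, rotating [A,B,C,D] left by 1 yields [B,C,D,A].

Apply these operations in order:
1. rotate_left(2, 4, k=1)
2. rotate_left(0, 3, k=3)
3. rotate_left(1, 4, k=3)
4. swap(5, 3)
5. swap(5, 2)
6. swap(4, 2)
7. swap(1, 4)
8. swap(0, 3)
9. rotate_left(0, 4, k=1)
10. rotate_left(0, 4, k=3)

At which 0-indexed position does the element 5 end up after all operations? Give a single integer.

Answer: 4

Derivation:
After 1 (rotate_left(2, 4, k=1)): [1, 2, 3, 5, 0, 4]
After 2 (rotate_left(0, 3, k=3)): [5, 1, 2, 3, 0, 4]
After 3 (rotate_left(1, 4, k=3)): [5, 0, 1, 2, 3, 4]
After 4 (swap(5, 3)): [5, 0, 1, 4, 3, 2]
After 5 (swap(5, 2)): [5, 0, 2, 4, 3, 1]
After 6 (swap(4, 2)): [5, 0, 3, 4, 2, 1]
After 7 (swap(1, 4)): [5, 2, 3, 4, 0, 1]
After 8 (swap(0, 3)): [4, 2, 3, 5, 0, 1]
After 9 (rotate_left(0, 4, k=1)): [2, 3, 5, 0, 4, 1]
After 10 (rotate_left(0, 4, k=3)): [0, 4, 2, 3, 5, 1]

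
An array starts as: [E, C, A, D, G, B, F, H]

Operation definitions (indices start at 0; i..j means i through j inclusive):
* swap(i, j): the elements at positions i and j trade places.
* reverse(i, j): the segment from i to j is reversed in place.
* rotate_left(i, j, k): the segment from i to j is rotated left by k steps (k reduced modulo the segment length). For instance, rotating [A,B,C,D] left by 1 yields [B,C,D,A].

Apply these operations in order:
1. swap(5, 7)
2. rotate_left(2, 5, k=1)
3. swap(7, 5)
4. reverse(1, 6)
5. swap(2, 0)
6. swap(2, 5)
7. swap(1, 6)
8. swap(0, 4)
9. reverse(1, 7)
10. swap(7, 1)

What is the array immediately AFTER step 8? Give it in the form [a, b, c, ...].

Answer: [G, C, D, H, B, E, F, A]

Derivation:
After 1 (swap(5, 7)): [E, C, A, D, G, H, F, B]
After 2 (rotate_left(2, 5, k=1)): [E, C, D, G, H, A, F, B]
After 3 (swap(7, 5)): [E, C, D, G, H, B, F, A]
After 4 (reverse(1, 6)): [E, F, B, H, G, D, C, A]
After 5 (swap(2, 0)): [B, F, E, H, G, D, C, A]
After 6 (swap(2, 5)): [B, F, D, H, G, E, C, A]
After 7 (swap(1, 6)): [B, C, D, H, G, E, F, A]
After 8 (swap(0, 4)): [G, C, D, H, B, E, F, A]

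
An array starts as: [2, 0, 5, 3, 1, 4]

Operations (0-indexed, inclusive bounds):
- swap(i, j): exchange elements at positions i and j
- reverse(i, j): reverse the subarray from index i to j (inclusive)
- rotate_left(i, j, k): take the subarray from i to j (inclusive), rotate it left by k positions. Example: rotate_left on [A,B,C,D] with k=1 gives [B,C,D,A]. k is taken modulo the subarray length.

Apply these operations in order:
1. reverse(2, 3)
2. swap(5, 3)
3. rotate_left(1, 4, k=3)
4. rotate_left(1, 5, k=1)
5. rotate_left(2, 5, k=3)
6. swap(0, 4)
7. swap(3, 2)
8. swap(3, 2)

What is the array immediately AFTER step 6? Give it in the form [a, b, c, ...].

Answer: [4, 0, 1, 3, 2, 5]

Derivation:
After 1 (reverse(2, 3)): [2, 0, 3, 5, 1, 4]
After 2 (swap(5, 3)): [2, 0, 3, 4, 1, 5]
After 3 (rotate_left(1, 4, k=3)): [2, 1, 0, 3, 4, 5]
After 4 (rotate_left(1, 5, k=1)): [2, 0, 3, 4, 5, 1]
After 5 (rotate_left(2, 5, k=3)): [2, 0, 1, 3, 4, 5]
After 6 (swap(0, 4)): [4, 0, 1, 3, 2, 5]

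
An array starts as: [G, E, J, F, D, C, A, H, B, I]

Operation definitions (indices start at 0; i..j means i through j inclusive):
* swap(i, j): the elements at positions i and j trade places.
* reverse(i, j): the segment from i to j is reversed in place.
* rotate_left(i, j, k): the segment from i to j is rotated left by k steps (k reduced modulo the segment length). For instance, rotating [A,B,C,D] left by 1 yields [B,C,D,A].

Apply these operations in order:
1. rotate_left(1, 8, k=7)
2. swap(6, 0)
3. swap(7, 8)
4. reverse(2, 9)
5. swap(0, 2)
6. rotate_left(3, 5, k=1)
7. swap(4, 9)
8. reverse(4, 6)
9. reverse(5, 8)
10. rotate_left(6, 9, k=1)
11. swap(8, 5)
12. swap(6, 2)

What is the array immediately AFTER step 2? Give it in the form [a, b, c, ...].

After 1 (rotate_left(1, 8, k=7)): [G, B, E, J, F, D, C, A, H, I]
After 2 (swap(6, 0)): [C, B, E, J, F, D, G, A, H, I]

Answer: [C, B, E, J, F, D, G, A, H, I]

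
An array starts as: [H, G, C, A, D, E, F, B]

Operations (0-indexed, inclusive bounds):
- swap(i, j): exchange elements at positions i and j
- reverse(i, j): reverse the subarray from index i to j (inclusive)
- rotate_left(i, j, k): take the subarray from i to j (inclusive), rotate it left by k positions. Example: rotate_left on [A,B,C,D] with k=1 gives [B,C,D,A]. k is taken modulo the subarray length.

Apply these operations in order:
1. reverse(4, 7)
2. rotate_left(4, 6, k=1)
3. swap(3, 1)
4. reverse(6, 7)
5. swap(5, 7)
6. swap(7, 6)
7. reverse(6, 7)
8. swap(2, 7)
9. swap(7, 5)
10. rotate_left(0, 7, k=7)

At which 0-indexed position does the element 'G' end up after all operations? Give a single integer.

After 1 (reverse(4, 7)): [H, G, C, A, B, F, E, D]
After 2 (rotate_left(4, 6, k=1)): [H, G, C, A, F, E, B, D]
After 3 (swap(3, 1)): [H, A, C, G, F, E, B, D]
After 4 (reverse(6, 7)): [H, A, C, G, F, E, D, B]
After 5 (swap(5, 7)): [H, A, C, G, F, B, D, E]
After 6 (swap(7, 6)): [H, A, C, G, F, B, E, D]
After 7 (reverse(6, 7)): [H, A, C, G, F, B, D, E]
After 8 (swap(2, 7)): [H, A, E, G, F, B, D, C]
After 9 (swap(7, 5)): [H, A, E, G, F, C, D, B]
After 10 (rotate_left(0, 7, k=7)): [B, H, A, E, G, F, C, D]

Answer: 4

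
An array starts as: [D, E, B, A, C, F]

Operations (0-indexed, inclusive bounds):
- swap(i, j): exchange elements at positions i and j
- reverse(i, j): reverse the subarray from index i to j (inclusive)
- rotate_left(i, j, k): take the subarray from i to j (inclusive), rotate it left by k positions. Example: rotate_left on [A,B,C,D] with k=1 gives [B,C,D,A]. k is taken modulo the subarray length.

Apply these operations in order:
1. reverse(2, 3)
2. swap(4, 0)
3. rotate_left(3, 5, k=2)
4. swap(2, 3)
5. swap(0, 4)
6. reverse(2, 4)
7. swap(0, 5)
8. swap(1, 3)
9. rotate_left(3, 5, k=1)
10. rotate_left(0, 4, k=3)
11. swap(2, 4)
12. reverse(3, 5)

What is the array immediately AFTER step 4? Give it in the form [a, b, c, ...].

After 1 (reverse(2, 3)): [D, E, A, B, C, F]
After 2 (swap(4, 0)): [C, E, A, B, D, F]
After 3 (rotate_left(3, 5, k=2)): [C, E, A, F, B, D]
After 4 (swap(2, 3)): [C, E, F, A, B, D]

Answer: [C, E, F, A, B, D]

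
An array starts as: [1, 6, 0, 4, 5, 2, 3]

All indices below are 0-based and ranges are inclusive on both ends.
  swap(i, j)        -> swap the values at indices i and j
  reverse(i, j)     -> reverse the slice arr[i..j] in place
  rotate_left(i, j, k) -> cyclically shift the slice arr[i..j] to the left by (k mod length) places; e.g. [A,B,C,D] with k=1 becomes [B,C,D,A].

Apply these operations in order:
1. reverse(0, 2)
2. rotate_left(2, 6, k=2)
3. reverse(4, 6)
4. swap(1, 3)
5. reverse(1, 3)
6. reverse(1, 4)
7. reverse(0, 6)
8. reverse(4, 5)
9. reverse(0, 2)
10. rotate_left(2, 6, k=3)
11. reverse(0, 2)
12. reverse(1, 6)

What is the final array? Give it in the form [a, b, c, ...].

Answer: [2, 4, 5, 3, 0, 6, 1]

Derivation:
After 1 (reverse(0, 2)): [0, 6, 1, 4, 5, 2, 3]
After 2 (rotate_left(2, 6, k=2)): [0, 6, 5, 2, 3, 1, 4]
After 3 (reverse(4, 6)): [0, 6, 5, 2, 4, 1, 3]
After 4 (swap(1, 3)): [0, 2, 5, 6, 4, 1, 3]
After 5 (reverse(1, 3)): [0, 6, 5, 2, 4, 1, 3]
After 6 (reverse(1, 4)): [0, 4, 2, 5, 6, 1, 3]
After 7 (reverse(0, 6)): [3, 1, 6, 5, 2, 4, 0]
After 8 (reverse(4, 5)): [3, 1, 6, 5, 4, 2, 0]
After 9 (reverse(0, 2)): [6, 1, 3, 5, 4, 2, 0]
After 10 (rotate_left(2, 6, k=3)): [6, 1, 2, 0, 3, 5, 4]
After 11 (reverse(0, 2)): [2, 1, 6, 0, 3, 5, 4]
After 12 (reverse(1, 6)): [2, 4, 5, 3, 0, 6, 1]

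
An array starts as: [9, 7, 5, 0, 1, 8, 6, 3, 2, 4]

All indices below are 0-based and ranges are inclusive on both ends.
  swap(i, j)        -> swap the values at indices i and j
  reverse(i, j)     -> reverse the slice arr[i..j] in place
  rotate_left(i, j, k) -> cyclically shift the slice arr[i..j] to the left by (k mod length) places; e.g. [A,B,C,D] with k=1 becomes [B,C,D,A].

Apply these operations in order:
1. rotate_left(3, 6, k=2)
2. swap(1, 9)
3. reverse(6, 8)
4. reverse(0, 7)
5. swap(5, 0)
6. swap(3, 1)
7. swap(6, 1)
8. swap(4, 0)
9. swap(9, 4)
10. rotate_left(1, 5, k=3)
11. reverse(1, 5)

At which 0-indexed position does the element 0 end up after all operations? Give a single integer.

After 1 (rotate_left(3, 6, k=2)): [9, 7, 5, 8, 6, 0, 1, 3, 2, 4]
After 2 (swap(1, 9)): [9, 4, 5, 8, 6, 0, 1, 3, 2, 7]
After 3 (reverse(6, 8)): [9, 4, 5, 8, 6, 0, 2, 3, 1, 7]
After 4 (reverse(0, 7)): [3, 2, 0, 6, 8, 5, 4, 9, 1, 7]
After 5 (swap(5, 0)): [5, 2, 0, 6, 8, 3, 4, 9, 1, 7]
After 6 (swap(3, 1)): [5, 6, 0, 2, 8, 3, 4, 9, 1, 7]
After 7 (swap(6, 1)): [5, 4, 0, 2, 8, 3, 6, 9, 1, 7]
After 8 (swap(4, 0)): [8, 4, 0, 2, 5, 3, 6, 9, 1, 7]
After 9 (swap(9, 4)): [8, 4, 0, 2, 7, 3, 6, 9, 1, 5]
After 10 (rotate_left(1, 5, k=3)): [8, 7, 3, 4, 0, 2, 6, 9, 1, 5]
After 11 (reverse(1, 5)): [8, 2, 0, 4, 3, 7, 6, 9, 1, 5]

Answer: 2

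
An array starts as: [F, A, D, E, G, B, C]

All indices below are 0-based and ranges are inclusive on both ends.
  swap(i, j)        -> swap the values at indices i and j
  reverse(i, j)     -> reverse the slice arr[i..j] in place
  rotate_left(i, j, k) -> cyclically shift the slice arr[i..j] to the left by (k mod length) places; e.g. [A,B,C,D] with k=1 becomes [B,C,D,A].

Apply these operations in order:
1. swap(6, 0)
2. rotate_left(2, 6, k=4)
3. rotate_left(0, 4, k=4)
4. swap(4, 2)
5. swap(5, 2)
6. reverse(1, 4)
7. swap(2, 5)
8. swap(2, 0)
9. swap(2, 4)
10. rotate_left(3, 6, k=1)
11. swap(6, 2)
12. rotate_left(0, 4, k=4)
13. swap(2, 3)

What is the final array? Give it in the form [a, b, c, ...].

Answer: [F, D, G, A, E, B, C]

Derivation:
After 1 (swap(6, 0)): [C, A, D, E, G, B, F]
After 2 (rotate_left(2, 6, k=4)): [C, A, F, D, E, G, B]
After 3 (rotate_left(0, 4, k=4)): [E, C, A, F, D, G, B]
After 4 (swap(4, 2)): [E, C, D, F, A, G, B]
After 5 (swap(5, 2)): [E, C, G, F, A, D, B]
After 6 (reverse(1, 4)): [E, A, F, G, C, D, B]
After 7 (swap(2, 5)): [E, A, D, G, C, F, B]
After 8 (swap(2, 0)): [D, A, E, G, C, F, B]
After 9 (swap(2, 4)): [D, A, C, G, E, F, B]
After 10 (rotate_left(3, 6, k=1)): [D, A, C, E, F, B, G]
After 11 (swap(6, 2)): [D, A, G, E, F, B, C]
After 12 (rotate_left(0, 4, k=4)): [F, D, A, G, E, B, C]
After 13 (swap(2, 3)): [F, D, G, A, E, B, C]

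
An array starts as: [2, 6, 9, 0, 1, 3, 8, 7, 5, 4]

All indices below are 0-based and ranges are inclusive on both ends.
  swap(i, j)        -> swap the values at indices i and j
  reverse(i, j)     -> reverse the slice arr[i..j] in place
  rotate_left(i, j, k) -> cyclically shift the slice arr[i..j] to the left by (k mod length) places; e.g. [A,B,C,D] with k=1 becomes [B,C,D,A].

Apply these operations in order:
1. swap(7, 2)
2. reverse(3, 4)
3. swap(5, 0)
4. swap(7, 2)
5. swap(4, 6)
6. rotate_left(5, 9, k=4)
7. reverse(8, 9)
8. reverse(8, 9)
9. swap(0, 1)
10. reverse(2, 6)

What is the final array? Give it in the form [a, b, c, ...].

After 1 (swap(7, 2)): [2, 6, 7, 0, 1, 3, 8, 9, 5, 4]
After 2 (reverse(3, 4)): [2, 6, 7, 1, 0, 3, 8, 9, 5, 4]
After 3 (swap(5, 0)): [3, 6, 7, 1, 0, 2, 8, 9, 5, 4]
After 4 (swap(7, 2)): [3, 6, 9, 1, 0, 2, 8, 7, 5, 4]
After 5 (swap(4, 6)): [3, 6, 9, 1, 8, 2, 0, 7, 5, 4]
After 6 (rotate_left(5, 9, k=4)): [3, 6, 9, 1, 8, 4, 2, 0, 7, 5]
After 7 (reverse(8, 9)): [3, 6, 9, 1, 8, 4, 2, 0, 5, 7]
After 8 (reverse(8, 9)): [3, 6, 9, 1, 8, 4, 2, 0, 7, 5]
After 9 (swap(0, 1)): [6, 3, 9, 1, 8, 4, 2, 0, 7, 5]
After 10 (reverse(2, 6)): [6, 3, 2, 4, 8, 1, 9, 0, 7, 5]

Answer: [6, 3, 2, 4, 8, 1, 9, 0, 7, 5]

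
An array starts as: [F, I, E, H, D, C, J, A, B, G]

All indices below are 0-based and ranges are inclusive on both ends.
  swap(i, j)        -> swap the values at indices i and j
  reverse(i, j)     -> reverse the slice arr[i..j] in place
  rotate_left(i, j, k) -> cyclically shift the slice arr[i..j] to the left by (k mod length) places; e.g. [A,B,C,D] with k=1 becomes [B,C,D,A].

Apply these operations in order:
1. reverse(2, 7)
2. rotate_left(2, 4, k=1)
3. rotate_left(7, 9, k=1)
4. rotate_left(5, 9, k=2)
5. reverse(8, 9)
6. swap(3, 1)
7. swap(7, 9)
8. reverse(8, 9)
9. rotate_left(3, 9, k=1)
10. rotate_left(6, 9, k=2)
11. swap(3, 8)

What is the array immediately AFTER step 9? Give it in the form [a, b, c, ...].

After 1 (reverse(2, 7)): [F, I, A, J, C, D, H, E, B, G]
After 2 (rotate_left(2, 4, k=1)): [F, I, J, C, A, D, H, E, B, G]
After 3 (rotate_left(7, 9, k=1)): [F, I, J, C, A, D, H, B, G, E]
After 4 (rotate_left(5, 9, k=2)): [F, I, J, C, A, B, G, E, D, H]
After 5 (reverse(8, 9)): [F, I, J, C, A, B, G, E, H, D]
After 6 (swap(3, 1)): [F, C, J, I, A, B, G, E, H, D]
After 7 (swap(7, 9)): [F, C, J, I, A, B, G, D, H, E]
After 8 (reverse(8, 9)): [F, C, J, I, A, B, G, D, E, H]
After 9 (rotate_left(3, 9, k=1)): [F, C, J, A, B, G, D, E, H, I]

Answer: [F, C, J, A, B, G, D, E, H, I]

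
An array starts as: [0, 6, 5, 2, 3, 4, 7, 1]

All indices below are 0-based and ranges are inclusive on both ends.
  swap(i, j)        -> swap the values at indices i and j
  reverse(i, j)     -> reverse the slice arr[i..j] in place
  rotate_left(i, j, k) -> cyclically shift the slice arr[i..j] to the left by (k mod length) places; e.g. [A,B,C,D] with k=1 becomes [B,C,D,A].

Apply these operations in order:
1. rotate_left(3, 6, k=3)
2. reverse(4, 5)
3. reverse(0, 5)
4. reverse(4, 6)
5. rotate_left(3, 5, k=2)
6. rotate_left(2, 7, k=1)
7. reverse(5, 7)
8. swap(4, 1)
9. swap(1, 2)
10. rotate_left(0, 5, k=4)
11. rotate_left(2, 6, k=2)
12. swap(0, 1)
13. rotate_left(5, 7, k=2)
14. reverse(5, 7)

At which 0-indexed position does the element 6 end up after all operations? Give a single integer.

Answer: 7

Derivation:
After 1 (rotate_left(3, 6, k=3)): [0, 6, 5, 7, 2, 3, 4, 1]
After 2 (reverse(4, 5)): [0, 6, 5, 7, 3, 2, 4, 1]
After 3 (reverse(0, 5)): [2, 3, 7, 5, 6, 0, 4, 1]
After 4 (reverse(4, 6)): [2, 3, 7, 5, 4, 0, 6, 1]
After 5 (rotate_left(3, 5, k=2)): [2, 3, 7, 0, 5, 4, 6, 1]
After 6 (rotate_left(2, 7, k=1)): [2, 3, 0, 5, 4, 6, 1, 7]
After 7 (reverse(5, 7)): [2, 3, 0, 5, 4, 7, 1, 6]
After 8 (swap(4, 1)): [2, 4, 0, 5, 3, 7, 1, 6]
After 9 (swap(1, 2)): [2, 0, 4, 5, 3, 7, 1, 6]
After 10 (rotate_left(0, 5, k=4)): [3, 7, 2, 0, 4, 5, 1, 6]
After 11 (rotate_left(2, 6, k=2)): [3, 7, 4, 5, 1, 2, 0, 6]
After 12 (swap(0, 1)): [7, 3, 4, 5, 1, 2, 0, 6]
After 13 (rotate_left(5, 7, k=2)): [7, 3, 4, 5, 1, 6, 2, 0]
After 14 (reverse(5, 7)): [7, 3, 4, 5, 1, 0, 2, 6]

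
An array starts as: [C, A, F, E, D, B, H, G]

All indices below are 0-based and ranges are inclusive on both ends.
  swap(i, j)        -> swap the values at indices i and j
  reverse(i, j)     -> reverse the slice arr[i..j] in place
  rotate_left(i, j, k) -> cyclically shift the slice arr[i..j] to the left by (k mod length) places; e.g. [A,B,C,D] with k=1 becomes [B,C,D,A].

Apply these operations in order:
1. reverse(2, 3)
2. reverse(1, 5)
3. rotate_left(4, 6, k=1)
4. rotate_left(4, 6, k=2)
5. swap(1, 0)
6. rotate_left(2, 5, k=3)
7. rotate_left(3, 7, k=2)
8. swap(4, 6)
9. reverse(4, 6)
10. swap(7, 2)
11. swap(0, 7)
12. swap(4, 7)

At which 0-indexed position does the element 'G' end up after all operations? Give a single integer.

After 1 (reverse(2, 3)): [C, A, E, F, D, B, H, G]
After 2 (reverse(1, 5)): [C, B, D, F, E, A, H, G]
After 3 (rotate_left(4, 6, k=1)): [C, B, D, F, A, H, E, G]
After 4 (rotate_left(4, 6, k=2)): [C, B, D, F, E, A, H, G]
After 5 (swap(1, 0)): [B, C, D, F, E, A, H, G]
After 6 (rotate_left(2, 5, k=3)): [B, C, A, D, F, E, H, G]
After 7 (rotate_left(3, 7, k=2)): [B, C, A, E, H, G, D, F]
After 8 (swap(4, 6)): [B, C, A, E, D, G, H, F]
After 9 (reverse(4, 6)): [B, C, A, E, H, G, D, F]
After 10 (swap(7, 2)): [B, C, F, E, H, G, D, A]
After 11 (swap(0, 7)): [A, C, F, E, H, G, D, B]
After 12 (swap(4, 7)): [A, C, F, E, B, G, D, H]

Answer: 5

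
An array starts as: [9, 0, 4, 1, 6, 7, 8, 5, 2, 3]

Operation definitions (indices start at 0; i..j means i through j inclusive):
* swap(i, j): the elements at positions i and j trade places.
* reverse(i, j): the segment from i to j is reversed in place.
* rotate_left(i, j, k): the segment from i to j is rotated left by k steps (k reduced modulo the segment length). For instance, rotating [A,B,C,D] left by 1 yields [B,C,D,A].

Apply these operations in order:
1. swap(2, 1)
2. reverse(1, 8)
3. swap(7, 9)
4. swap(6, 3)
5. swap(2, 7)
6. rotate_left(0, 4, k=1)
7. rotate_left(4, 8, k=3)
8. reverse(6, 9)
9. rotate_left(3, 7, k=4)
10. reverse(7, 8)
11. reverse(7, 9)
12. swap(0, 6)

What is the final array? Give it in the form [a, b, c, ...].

Answer: [4, 3, 1, 8, 7, 5, 2, 9, 0, 6]

Derivation:
After 1 (swap(2, 1)): [9, 4, 0, 1, 6, 7, 8, 5, 2, 3]
After 2 (reverse(1, 8)): [9, 2, 5, 8, 7, 6, 1, 0, 4, 3]
After 3 (swap(7, 9)): [9, 2, 5, 8, 7, 6, 1, 3, 4, 0]
After 4 (swap(6, 3)): [9, 2, 5, 1, 7, 6, 8, 3, 4, 0]
After 5 (swap(2, 7)): [9, 2, 3, 1, 7, 6, 8, 5, 4, 0]
After 6 (rotate_left(0, 4, k=1)): [2, 3, 1, 7, 9, 6, 8, 5, 4, 0]
After 7 (rotate_left(4, 8, k=3)): [2, 3, 1, 7, 5, 4, 9, 6, 8, 0]
After 8 (reverse(6, 9)): [2, 3, 1, 7, 5, 4, 0, 8, 6, 9]
After 9 (rotate_left(3, 7, k=4)): [2, 3, 1, 8, 7, 5, 4, 0, 6, 9]
After 10 (reverse(7, 8)): [2, 3, 1, 8, 7, 5, 4, 6, 0, 9]
After 11 (reverse(7, 9)): [2, 3, 1, 8, 7, 5, 4, 9, 0, 6]
After 12 (swap(0, 6)): [4, 3, 1, 8, 7, 5, 2, 9, 0, 6]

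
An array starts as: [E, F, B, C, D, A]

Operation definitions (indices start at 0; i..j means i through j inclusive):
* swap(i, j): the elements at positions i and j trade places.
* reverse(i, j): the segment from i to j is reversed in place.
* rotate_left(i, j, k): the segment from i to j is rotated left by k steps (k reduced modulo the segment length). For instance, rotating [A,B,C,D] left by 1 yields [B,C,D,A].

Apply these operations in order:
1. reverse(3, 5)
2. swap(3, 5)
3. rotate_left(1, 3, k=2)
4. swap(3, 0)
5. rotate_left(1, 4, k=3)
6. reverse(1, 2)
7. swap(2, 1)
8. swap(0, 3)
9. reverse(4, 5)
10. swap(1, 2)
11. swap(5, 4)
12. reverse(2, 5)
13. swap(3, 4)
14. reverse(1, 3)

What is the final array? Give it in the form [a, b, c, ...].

Answer: [F, B, A, C, E, D]

Derivation:
After 1 (reverse(3, 5)): [E, F, B, A, D, C]
After 2 (swap(3, 5)): [E, F, B, C, D, A]
After 3 (rotate_left(1, 3, k=2)): [E, C, F, B, D, A]
After 4 (swap(3, 0)): [B, C, F, E, D, A]
After 5 (rotate_left(1, 4, k=3)): [B, D, C, F, E, A]
After 6 (reverse(1, 2)): [B, C, D, F, E, A]
After 7 (swap(2, 1)): [B, D, C, F, E, A]
After 8 (swap(0, 3)): [F, D, C, B, E, A]
After 9 (reverse(4, 5)): [F, D, C, B, A, E]
After 10 (swap(1, 2)): [F, C, D, B, A, E]
After 11 (swap(5, 4)): [F, C, D, B, E, A]
After 12 (reverse(2, 5)): [F, C, A, E, B, D]
After 13 (swap(3, 4)): [F, C, A, B, E, D]
After 14 (reverse(1, 3)): [F, B, A, C, E, D]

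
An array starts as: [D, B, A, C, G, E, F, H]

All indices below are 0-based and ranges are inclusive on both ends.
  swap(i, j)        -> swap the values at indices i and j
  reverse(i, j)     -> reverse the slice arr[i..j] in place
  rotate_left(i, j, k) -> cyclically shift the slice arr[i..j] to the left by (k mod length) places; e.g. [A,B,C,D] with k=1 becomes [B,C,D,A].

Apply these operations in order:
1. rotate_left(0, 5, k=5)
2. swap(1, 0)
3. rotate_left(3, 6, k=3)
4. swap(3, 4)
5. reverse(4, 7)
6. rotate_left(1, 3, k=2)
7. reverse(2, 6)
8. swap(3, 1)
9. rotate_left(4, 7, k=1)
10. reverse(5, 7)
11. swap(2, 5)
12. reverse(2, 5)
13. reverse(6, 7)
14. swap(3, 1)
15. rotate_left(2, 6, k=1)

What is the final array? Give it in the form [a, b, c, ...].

After 1 (rotate_left(0, 5, k=5)): [E, D, B, A, C, G, F, H]
After 2 (swap(1, 0)): [D, E, B, A, C, G, F, H]
After 3 (rotate_left(3, 6, k=3)): [D, E, B, F, A, C, G, H]
After 4 (swap(3, 4)): [D, E, B, A, F, C, G, H]
After 5 (reverse(4, 7)): [D, E, B, A, H, G, C, F]
After 6 (rotate_left(1, 3, k=2)): [D, A, E, B, H, G, C, F]
After 7 (reverse(2, 6)): [D, A, C, G, H, B, E, F]
After 8 (swap(3, 1)): [D, G, C, A, H, B, E, F]
After 9 (rotate_left(4, 7, k=1)): [D, G, C, A, B, E, F, H]
After 10 (reverse(5, 7)): [D, G, C, A, B, H, F, E]
After 11 (swap(2, 5)): [D, G, H, A, B, C, F, E]
After 12 (reverse(2, 5)): [D, G, C, B, A, H, F, E]
After 13 (reverse(6, 7)): [D, G, C, B, A, H, E, F]
After 14 (swap(3, 1)): [D, B, C, G, A, H, E, F]
After 15 (rotate_left(2, 6, k=1)): [D, B, G, A, H, E, C, F]

Answer: [D, B, G, A, H, E, C, F]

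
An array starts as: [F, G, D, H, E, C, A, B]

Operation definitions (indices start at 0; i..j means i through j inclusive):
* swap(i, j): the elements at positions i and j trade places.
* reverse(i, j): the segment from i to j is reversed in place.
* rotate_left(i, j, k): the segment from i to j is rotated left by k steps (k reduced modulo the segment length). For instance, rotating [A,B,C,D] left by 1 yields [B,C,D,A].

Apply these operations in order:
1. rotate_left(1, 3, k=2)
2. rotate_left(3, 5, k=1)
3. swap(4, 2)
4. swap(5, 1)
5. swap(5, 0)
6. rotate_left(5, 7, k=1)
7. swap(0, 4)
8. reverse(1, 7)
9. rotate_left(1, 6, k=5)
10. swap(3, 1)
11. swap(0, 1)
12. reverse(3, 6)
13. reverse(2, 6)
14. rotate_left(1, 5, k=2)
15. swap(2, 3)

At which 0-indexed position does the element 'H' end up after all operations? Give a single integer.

After 1 (rotate_left(1, 3, k=2)): [F, H, G, D, E, C, A, B]
After 2 (rotate_left(3, 5, k=1)): [F, H, G, E, C, D, A, B]
After 3 (swap(4, 2)): [F, H, C, E, G, D, A, B]
After 4 (swap(5, 1)): [F, D, C, E, G, H, A, B]
After 5 (swap(5, 0)): [H, D, C, E, G, F, A, B]
After 6 (rotate_left(5, 7, k=1)): [H, D, C, E, G, A, B, F]
After 7 (swap(0, 4)): [G, D, C, E, H, A, B, F]
After 8 (reverse(1, 7)): [G, F, B, A, H, E, C, D]
After 9 (rotate_left(1, 6, k=5)): [G, C, F, B, A, H, E, D]
After 10 (swap(3, 1)): [G, B, F, C, A, H, E, D]
After 11 (swap(0, 1)): [B, G, F, C, A, H, E, D]
After 12 (reverse(3, 6)): [B, G, F, E, H, A, C, D]
After 13 (reverse(2, 6)): [B, G, C, A, H, E, F, D]
After 14 (rotate_left(1, 5, k=2)): [B, A, H, E, G, C, F, D]
After 15 (swap(2, 3)): [B, A, E, H, G, C, F, D]

Answer: 3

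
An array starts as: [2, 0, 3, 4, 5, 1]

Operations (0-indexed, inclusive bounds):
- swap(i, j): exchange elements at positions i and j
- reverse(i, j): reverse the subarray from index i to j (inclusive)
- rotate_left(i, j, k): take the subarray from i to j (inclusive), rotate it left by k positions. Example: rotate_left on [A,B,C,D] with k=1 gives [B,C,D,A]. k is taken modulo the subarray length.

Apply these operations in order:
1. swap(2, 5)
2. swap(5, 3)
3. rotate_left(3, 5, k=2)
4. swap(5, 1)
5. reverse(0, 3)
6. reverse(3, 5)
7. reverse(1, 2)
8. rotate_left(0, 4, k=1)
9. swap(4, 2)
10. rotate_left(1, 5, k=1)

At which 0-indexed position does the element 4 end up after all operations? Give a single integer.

After 1 (swap(2, 5)): [2, 0, 1, 4, 5, 3]
After 2 (swap(5, 3)): [2, 0, 1, 3, 5, 4]
After 3 (rotate_left(3, 5, k=2)): [2, 0, 1, 4, 3, 5]
After 4 (swap(5, 1)): [2, 5, 1, 4, 3, 0]
After 5 (reverse(0, 3)): [4, 1, 5, 2, 3, 0]
After 6 (reverse(3, 5)): [4, 1, 5, 0, 3, 2]
After 7 (reverse(1, 2)): [4, 5, 1, 0, 3, 2]
After 8 (rotate_left(0, 4, k=1)): [5, 1, 0, 3, 4, 2]
After 9 (swap(4, 2)): [5, 1, 4, 3, 0, 2]
After 10 (rotate_left(1, 5, k=1)): [5, 4, 3, 0, 2, 1]

Answer: 1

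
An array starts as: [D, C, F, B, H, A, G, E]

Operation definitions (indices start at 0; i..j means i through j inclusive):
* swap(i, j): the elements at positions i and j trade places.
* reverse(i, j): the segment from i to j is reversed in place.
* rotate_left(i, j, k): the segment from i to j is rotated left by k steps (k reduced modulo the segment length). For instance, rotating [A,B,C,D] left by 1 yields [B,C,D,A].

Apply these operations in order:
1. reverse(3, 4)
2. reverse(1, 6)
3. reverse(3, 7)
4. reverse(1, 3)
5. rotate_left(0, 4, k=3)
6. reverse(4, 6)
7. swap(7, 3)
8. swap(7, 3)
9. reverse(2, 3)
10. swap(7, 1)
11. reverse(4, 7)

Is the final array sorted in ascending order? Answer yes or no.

Answer: no

Derivation:
After 1 (reverse(3, 4)): [D, C, F, H, B, A, G, E]
After 2 (reverse(1, 6)): [D, G, A, B, H, F, C, E]
After 3 (reverse(3, 7)): [D, G, A, E, C, F, H, B]
After 4 (reverse(1, 3)): [D, E, A, G, C, F, H, B]
After 5 (rotate_left(0, 4, k=3)): [G, C, D, E, A, F, H, B]
After 6 (reverse(4, 6)): [G, C, D, E, H, F, A, B]
After 7 (swap(7, 3)): [G, C, D, B, H, F, A, E]
After 8 (swap(7, 3)): [G, C, D, E, H, F, A, B]
After 9 (reverse(2, 3)): [G, C, E, D, H, F, A, B]
After 10 (swap(7, 1)): [G, B, E, D, H, F, A, C]
After 11 (reverse(4, 7)): [G, B, E, D, C, A, F, H]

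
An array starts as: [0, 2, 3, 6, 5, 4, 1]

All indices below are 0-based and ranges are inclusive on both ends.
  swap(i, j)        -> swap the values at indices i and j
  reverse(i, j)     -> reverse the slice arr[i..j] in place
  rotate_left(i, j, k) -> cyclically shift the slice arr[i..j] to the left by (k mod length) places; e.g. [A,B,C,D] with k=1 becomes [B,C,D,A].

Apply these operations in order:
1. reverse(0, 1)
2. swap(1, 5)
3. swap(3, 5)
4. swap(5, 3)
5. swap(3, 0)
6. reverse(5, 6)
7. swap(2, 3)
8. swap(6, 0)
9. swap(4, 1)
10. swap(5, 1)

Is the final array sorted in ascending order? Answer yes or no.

After 1 (reverse(0, 1)): [2, 0, 3, 6, 5, 4, 1]
After 2 (swap(1, 5)): [2, 4, 3, 6, 5, 0, 1]
After 3 (swap(3, 5)): [2, 4, 3, 0, 5, 6, 1]
After 4 (swap(5, 3)): [2, 4, 3, 6, 5, 0, 1]
After 5 (swap(3, 0)): [6, 4, 3, 2, 5, 0, 1]
After 6 (reverse(5, 6)): [6, 4, 3, 2, 5, 1, 0]
After 7 (swap(2, 3)): [6, 4, 2, 3, 5, 1, 0]
After 8 (swap(6, 0)): [0, 4, 2, 3, 5, 1, 6]
After 9 (swap(4, 1)): [0, 5, 2, 3, 4, 1, 6]
After 10 (swap(5, 1)): [0, 1, 2, 3, 4, 5, 6]

Answer: yes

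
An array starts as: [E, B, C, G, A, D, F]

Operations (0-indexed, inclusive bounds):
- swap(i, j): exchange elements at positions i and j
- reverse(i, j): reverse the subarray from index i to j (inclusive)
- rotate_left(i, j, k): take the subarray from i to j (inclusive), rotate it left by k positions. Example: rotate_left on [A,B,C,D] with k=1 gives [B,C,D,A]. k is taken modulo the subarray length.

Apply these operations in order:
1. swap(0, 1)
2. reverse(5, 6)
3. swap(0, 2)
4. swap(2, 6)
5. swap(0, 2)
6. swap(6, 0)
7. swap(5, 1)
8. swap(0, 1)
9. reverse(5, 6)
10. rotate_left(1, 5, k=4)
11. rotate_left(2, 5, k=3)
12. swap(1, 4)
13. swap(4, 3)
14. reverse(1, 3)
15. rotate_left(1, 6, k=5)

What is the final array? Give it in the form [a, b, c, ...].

Answer: [F, E, D, A, C, B, G]

Derivation:
After 1 (swap(0, 1)): [B, E, C, G, A, D, F]
After 2 (reverse(5, 6)): [B, E, C, G, A, F, D]
After 3 (swap(0, 2)): [C, E, B, G, A, F, D]
After 4 (swap(2, 6)): [C, E, D, G, A, F, B]
After 5 (swap(0, 2)): [D, E, C, G, A, F, B]
After 6 (swap(6, 0)): [B, E, C, G, A, F, D]
After 7 (swap(5, 1)): [B, F, C, G, A, E, D]
After 8 (swap(0, 1)): [F, B, C, G, A, E, D]
After 9 (reverse(5, 6)): [F, B, C, G, A, D, E]
After 10 (rotate_left(1, 5, k=4)): [F, D, B, C, G, A, E]
After 11 (rotate_left(2, 5, k=3)): [F, D, A, B, C, G, E]
After 12 (swap(1, 4)): [F, C, A, B, D, G, E]
After 13 (swap(4, 3)): [F, C, A, D, B, G, E]
After 14 (reverse(1, 3)): [F, D, A, C, B, G, E]
After 15 (rotate_left(1, 6, k=5)): [F, E, D, A, C, B, G]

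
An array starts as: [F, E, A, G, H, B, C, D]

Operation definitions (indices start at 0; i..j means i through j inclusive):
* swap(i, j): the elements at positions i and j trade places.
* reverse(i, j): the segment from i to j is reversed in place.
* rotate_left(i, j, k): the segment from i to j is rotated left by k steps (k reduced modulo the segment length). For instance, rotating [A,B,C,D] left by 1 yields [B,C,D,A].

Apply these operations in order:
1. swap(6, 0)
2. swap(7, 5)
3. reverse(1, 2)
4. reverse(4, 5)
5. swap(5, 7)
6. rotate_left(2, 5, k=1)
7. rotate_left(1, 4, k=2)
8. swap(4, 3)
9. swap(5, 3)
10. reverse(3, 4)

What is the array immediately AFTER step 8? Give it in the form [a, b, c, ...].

Answer: [C, D, B, G, A, E, F, H]

Derivation:
After 1 (swap(6, 0)): [C, E, A, G, H, B, F, D]
After 2 (swap(7, 5)): [C, E, A, G, H, D, F, B]
After 3 (reverse(1, 2)): [C, A, E, G, H, D, F, B]
After 4 (reverse(4, 5)): [C, A, E, G, D, H, F, B]
After 5 (swap(5, 7)): [C, A, E, G, D, B, F, H]
After 6 (rotate_left(2, 5, k=1)): [C, A, G, D, B, E, F, H]
After 7 (rotate_left(1, 4, k=2)): [C, D, B, A, G, E, F, H]
After 8 (swap(4, 3)): [C, D, B, G, A, E, F, H]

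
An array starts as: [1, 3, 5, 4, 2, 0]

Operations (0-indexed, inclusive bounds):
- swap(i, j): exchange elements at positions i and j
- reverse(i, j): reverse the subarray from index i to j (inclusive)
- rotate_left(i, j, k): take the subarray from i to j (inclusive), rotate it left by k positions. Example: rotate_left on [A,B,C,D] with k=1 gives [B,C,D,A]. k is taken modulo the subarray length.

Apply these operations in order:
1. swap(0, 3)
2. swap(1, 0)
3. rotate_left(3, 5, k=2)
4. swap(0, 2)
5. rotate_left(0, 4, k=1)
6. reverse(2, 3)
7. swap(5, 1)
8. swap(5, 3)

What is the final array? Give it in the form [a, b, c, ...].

After 1 (swap(0, 3)): [4, 3, 5, 1, 2, 0]
After 2 (swap(1, 0)): [3, 4, 5, 1, 2, 0]
After 3 (rotate_left(3, 5, k=2)): [3, 4, 5, 0, 1, 2]
After 4 (swap(0, 2)): [5, 4, 3, 0, 1, 2]
After 5 (rotate_left(0, 4, k=1)): [4, 3, 0, 1, 5, 2]
After 6 (reverse(2, 3)): [4, 3, 1, 0, 5, 2]
After 7 (swap(5, 1)): [4, 2, 1, 0, 5, 3]
After 8 (swap(5, 3)): [4, 2, 1, 3, 5, 0]

Answer: [4, 2, 1, 3, 5, 0]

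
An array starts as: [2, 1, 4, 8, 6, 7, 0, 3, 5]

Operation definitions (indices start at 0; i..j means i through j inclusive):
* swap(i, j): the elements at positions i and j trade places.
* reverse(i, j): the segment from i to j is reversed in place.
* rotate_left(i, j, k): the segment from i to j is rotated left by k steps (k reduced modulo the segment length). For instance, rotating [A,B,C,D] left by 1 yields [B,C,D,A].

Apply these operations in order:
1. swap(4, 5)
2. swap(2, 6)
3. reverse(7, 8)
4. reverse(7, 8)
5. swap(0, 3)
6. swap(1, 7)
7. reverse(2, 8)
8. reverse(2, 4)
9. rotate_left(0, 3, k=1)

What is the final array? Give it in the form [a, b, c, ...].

Answer: [3, 4, 1, 8, 5, 6, 7, 2, 0]

Derivation:
After 1 (swap(4, 5)): [2, 1, 4, 8, 7, 6, 0, 3, 5]
After 2 (swap(2, 6)): [2, 1, 0, 8, 7, 6, 4, 3, 5]
After 3 (reverse(7, 8)): [2, 1, 0, 8, 7, 6, 4, 5, 3]
After 4 (reverse(7, 8)): [2, 1, 0, 8, 7, 6, 4, 3, 5]
After 5 (swap(0, 3)): [8, 1, 0, 2, 7, 6, 4, 3, 5]
After 6 (swap(1, 7)): [8, 3, 0, 2, 7, 6, 4, 1, 5]
After 7 (reverse(2, 8)): [8, 3, 5, 1, 4, 6, 7, 2, 0]
After 8 (reverse(2, 4)): [8, 3, 4, 1, 5, 6, 7, 2, 0]
After 9 (rotate_left(0, 3, k=1)): [3, 4, 1, 8, 5, 6, 7, 2, 0]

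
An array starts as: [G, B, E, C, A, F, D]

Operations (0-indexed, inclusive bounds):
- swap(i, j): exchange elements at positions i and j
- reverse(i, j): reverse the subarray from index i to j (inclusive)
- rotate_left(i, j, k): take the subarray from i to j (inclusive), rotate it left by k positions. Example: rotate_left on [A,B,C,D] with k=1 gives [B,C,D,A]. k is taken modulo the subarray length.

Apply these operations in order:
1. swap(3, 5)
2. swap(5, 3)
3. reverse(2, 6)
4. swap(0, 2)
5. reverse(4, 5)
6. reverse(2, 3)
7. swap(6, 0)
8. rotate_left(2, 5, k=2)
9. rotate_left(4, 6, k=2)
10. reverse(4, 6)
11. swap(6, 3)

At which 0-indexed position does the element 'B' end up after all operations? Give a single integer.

After 1 (swap(3, 5)): [G, B, E, F, A, C, D]
After 2 (swap(5, 3)): [G, B, E, C, A, F, D]
After 3 (reverse(2, 6)): [G, B, D, F, A, C, E]
After 4 (swap(0, 2)): [D, B, G, F, A, C, E]
After 5 (reverse(4, 5)): [D, B, G, F, C, A, E]
After 6 (reverse(2, 3)): [D, B, F, G, C, A, E]
After 7 (swap(6, 0)): [E, B, F, G, C, A, D]
After 8 (rotate_left(2, 5, k=2)): [E, B, C, A, F, G, D]
After 9 (rotate_left(4, 6, k=2)): [E, B, C, A, D, F, G]
After 10 (reverse(4, 6)): [E, B, C, A, G, F, D]
After 11 (swap(6, 3)): [E, B, C, D, G, F, A]

Answer: 1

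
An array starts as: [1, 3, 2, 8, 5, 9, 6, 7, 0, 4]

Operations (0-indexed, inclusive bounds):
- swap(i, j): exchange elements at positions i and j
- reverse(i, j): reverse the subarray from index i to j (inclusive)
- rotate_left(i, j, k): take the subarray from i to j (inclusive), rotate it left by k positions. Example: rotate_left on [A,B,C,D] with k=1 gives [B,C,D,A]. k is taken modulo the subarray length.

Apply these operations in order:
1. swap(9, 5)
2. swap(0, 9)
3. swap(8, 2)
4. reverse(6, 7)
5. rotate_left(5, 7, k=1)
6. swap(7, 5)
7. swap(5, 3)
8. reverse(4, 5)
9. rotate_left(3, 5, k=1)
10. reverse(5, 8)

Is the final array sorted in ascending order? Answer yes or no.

After 1 (swap(9, 5)): [1, 3, 2, 8, 5, 4, 6, 7, 0, 9]
After 2 (swap(0, 9)): [9, 3, 2, 8, 5, 4, 6, 7, 0, 1]
After 3 (swap(8, 2)): [9, 3, 0, 8, 5, 4, 6, 7, 2, 1]
After 4 (reverse(6, 7)): [9, 3, 0, 8, 5, 4, 7, 6, 2, 1]
After 5 (rotate_left(5, 7, k=1)): [9, 3, 0, 8, 5, 7, 6, 4, 2, 1]
After 6 (swap(7, 5)): [9, 3, 0, 8, 5, 4, 6, 7, 2, 1]
After 7 (swap(5, 3)): [9, 3, 0, 4, 5, 8, 6, 7, 2, 1]
After 8 (reverse(4, 5)): [9, 3, 0, 4, 8, 5, 6, 7, 2, 1]
After 9 (rotate_left(3, 5, k=1)): [9, 3, 0, 8, 5, 4, 6, 7, 2, 1]
After 10 (reverse(5, 8)): [9, 3, 0, 8, 5, 2, 7, 6, 4, 1]

Answer: no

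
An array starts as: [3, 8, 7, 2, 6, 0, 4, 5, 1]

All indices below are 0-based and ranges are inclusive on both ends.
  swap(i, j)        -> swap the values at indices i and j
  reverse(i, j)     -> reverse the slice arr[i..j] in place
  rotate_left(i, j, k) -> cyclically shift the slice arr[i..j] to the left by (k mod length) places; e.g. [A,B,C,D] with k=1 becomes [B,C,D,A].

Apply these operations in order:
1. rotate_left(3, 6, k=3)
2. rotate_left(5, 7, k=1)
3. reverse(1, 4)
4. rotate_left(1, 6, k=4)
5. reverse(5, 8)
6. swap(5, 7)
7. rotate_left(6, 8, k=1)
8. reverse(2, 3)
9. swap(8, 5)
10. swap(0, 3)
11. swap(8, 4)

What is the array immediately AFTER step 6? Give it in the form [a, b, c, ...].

After 1 (rotate_left(3, 6, k=3)): [3, 8, 7, 4, 2, 6, 0, 5, 1]
After 2 (rotate_left(5, 7, k=1)): [3, 8, 7, 4, 2, 0, 5, 6, 1]
After 3 (reverse(1, 4)): [3, 2, 4, 7, 8, 0, 5, 6, 1]
After 4 (rotate_left(1, 6, k=4)): [3, 0, 5, 2, 4, 7, 8, 6, 1]
After 5 (reverse(5, 8)): [3, 0, 5, 2, 4, 1, 6, 8, 7]
After 6 (swap(5, 7)): [3, 0, 5, 2, 4, 8, 6, 1, 7]

Answer: [3, 0, 5, 2, 4, 8, 6, 1, 7]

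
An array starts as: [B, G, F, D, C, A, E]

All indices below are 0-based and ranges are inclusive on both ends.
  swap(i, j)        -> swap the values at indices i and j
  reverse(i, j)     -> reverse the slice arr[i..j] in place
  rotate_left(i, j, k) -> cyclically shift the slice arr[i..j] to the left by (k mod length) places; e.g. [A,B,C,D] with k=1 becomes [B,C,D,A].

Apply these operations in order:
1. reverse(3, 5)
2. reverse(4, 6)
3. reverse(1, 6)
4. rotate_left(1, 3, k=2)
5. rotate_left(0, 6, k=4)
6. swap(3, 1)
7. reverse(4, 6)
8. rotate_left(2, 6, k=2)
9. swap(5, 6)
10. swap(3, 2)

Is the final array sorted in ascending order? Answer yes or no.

Answer: yes

Derivation:
After 1 (reverse(3, 5)): [B, G, F, A, C, D, E]
After 2 (reverse(4, 6)): [B, G, F, A, E, D, C]
After 3 (reverse(1, 6)): [B, C, D, E, A, F, G]
After 4 (rotate_left(1, 3, k=2)): [B, E, C, D, A, F, G]
After 5 (rotate_left(0, 6, k=4)): [A, F, G, B, E, C, D]
After 6 (swap(3, 1)): [A, B, G, F, E, C, D]
After 7 (reverse(4, 6)): [A, B, G, F, D, C, E]
After 8 (rotate_left(2, 6, k=2)): [A, B, D, C, E, G, F]
After 9 (swap(5, 6)): [A, B, D, C, E, F, G]
After 10 (swap(3, 2)): [A, B, C, D, E, F, G]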